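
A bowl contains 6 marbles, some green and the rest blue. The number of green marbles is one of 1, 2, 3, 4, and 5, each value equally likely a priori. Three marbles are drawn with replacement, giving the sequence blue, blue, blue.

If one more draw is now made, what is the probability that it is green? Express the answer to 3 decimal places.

0.275

For each hypothesis, P(data | H) works out to: P(data | r = 1) = (5/6)(5/6)(5/6) = 0.5787; P(data | r = 2) = (4/6)(4/6)(4/6) = 0.2963; P(data | r = 3) = (3/6)(3/6)(3/6) = 0.125; P(data | r = 4) = (2/6)(2/6)(2/6) = 0.037037; P(data | r = 5) = (1/6)(1/6)(1/6) = 0.0046296.
Weighting by the prior gives 1/5 · 0.5787 = 0.11574, 1/5 · 0.2963 = 0.059259, 1/5 · 0.125 = 0.025, 1/5 · 0.037037 = 0.0074074, 1/5 · 0.0046296 = 0.00092593; these sum to 0.20833.
Dividing through by the total gives posterior P(r = 1 | data) = 0.55556, P(r = 2 | data) = 0.28444, P(r = 3 | data) = 0.12, P(r = 4 | data) = 0.035556, P(r = 5 | data) = 0.0044444.
Averaging over the posterior, P(green next | data) = (1/6)(0.55556) + (1/3)(0.28444) + (1/2)(0.12) + (2/3)(0.035556) + (5/6)(0.0044444) = 0.27481.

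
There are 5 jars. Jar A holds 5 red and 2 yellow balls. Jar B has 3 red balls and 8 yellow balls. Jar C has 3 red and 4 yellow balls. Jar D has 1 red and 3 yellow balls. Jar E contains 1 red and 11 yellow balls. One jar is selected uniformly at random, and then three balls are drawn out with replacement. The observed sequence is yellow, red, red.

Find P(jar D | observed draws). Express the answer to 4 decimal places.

Compute the likelihood of the observed sequence for each case: P(data | jar A) = (2/7)(5/7)(5/7) = 0.14577; P(data | jar B) = (8/11)(3/11)(3/11) = 0.054095; P(data | jar C) = (4/7)(3/7)(3/7) = 0.10496; P(data | jar D) = (3/4)(1/4)(1/4) = 0.046875; P(data | jar E) = (11/12)(1/12)(1/12) = 0.0063657.
The prior-weighted likelihoods are 1/5 · 0.14577 = 0.029155, 1/5 · 0.054095 = 0.010819, 1/5 · 0.10496 = 0.020991, 1/5 · 0.046875 = 0.009375, 1/5 · 0.0063657 = 0.0012731; these sum to 0.071613.
By Bayes' rule, P(jar D | data) = (0.009375) / (0.071613) = 0.13091.

0.1309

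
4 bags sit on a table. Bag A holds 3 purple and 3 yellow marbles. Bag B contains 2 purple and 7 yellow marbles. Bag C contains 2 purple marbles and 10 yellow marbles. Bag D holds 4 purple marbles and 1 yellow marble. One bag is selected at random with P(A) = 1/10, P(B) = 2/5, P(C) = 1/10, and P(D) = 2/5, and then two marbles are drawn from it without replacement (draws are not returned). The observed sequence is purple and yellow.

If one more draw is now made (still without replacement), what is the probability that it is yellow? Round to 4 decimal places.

0.4696

Under each hypothesis, the probability of the observed sequence is: P(data | bag A) = (3/6)(3/5) = 0.3; P(data | bag B) = (2/9)(7/8) = 0.19444; P(data | bag C) = (2/12)(10/11) = 0.15152; P(data | bag D) = (4/5)(1/4) = 0.2.
Weighting by the prior gives 1/10 · 0.3 = 0.03, 2/5 · 0.19444 = 0.077778, 1/10 · 0.15152 = 0.015152, 2/5 · 0.2 = 0.08; with total 0.20293.
Dividing through by the total gives posterior P(bag A | data) = 0.14783, P(bag B | data) = 0.38328, P(bag C | data) = 0.074664, P(bag D | data) = 0.39423.
Averaging over the posterior, P(yellow next | data) = (1/2)(0.14783) + (6/7)(0.38328) + (9/10)(0.074664) + (0)(0.39423) = 0.46964.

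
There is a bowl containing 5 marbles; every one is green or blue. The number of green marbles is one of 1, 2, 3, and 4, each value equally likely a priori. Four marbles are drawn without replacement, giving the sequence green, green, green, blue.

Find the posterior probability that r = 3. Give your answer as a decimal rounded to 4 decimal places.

Under each hypothesis, the probability of the observed sequence is: P(data | r = 1) = (1/5)(0/4) = 0; P(data | r = 2) = (2/5)(1/4)(0/3) = 0; P(data | r = 3) = (3/5)(2/4)(1/3)(2/2) = 1/10; P(data | r = 4) = (4/5)(3/4)(2/3)(1/2) = 1/5.
Weighting by the prior gives 1/4 · 0 = 0, 1/4 · 0 = 0, 1/4 · 1/10 = 1/40, 1/4 · 1/5 = 1/20; these sum to 3/40.
Hence P(r = 3 | data) = (1/40) / (3/40) = 1/3.

0.3333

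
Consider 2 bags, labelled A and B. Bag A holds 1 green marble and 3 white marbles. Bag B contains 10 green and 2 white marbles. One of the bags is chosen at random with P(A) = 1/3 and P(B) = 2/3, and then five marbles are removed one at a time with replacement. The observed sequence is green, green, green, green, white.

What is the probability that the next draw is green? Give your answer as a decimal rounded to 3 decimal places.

The likelihood of the observed sequence under each hypothesis: P(data | bag A) = (1/4)(1/4)(1/4)(1/4)(3/4) = 0.0029297; P(data | bag B) = (10/12)(10/12)(10/12)(10/12)(2/12) = 0.080376.
Weighting by the prior gives 1/3 · 0.0029297 = 0.00097656, 2/3 · 0.080376 = 0.053584; with total 0.05456.
Dividing through by the total gives posterior P(bag A | data) = 0.017899, P(bag B | data) = 0.9821.
So P(green next | data) = Σ P(green next | H) P(H | data) = (1/4)(0.017899) + (5/6)(0.9821) = 0.82289.

0.823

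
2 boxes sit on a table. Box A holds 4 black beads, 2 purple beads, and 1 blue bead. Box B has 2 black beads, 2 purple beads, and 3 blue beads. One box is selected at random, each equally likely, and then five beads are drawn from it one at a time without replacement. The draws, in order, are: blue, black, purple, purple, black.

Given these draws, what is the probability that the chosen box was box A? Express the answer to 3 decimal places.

0.667

For each hypothesis, P(data | H) works out to: P(data | box A) = (1/7)(4/6)(2/5)(1/4)(3/3) = 1/105; P(data | box B) = (3/7)(2/6)(2/5)(1/4)(1/3) = 1/210.
Weighting by the prior gives 1/2 · 1/105 = 1/210, 1/2 · 1/210 = 1/420; summing to 1/140.
By Bayes' rule, P(box A | data) = (1/210) / (1/140) = 2/3.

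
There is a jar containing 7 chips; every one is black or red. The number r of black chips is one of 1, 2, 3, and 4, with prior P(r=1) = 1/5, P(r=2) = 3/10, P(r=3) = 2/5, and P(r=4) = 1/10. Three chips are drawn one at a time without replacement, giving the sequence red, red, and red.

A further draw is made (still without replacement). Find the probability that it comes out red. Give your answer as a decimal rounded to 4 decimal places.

Compute the likelihood of the observed sequence for each case: P(data | r = 1) = (6/7)(5/6)(4/5) = 4/7; P(data | r = 2) = (5/7)(4/6)(3/5) = 2/7; P(data | r = 3) = (4/7)(3/6)(2/5) = 4/35; P(data | r = 4) = (3/7)(2/6)(1/5) = 1/35.
The prior-weighted likelihoods are 1/5 · 4/7 = 4/35, 3/10 · 2/7 = 3/35, 2/5 · 4/35 = 8/175, 1/10 · 1/35 = 1/350; summing to 87/350.
The posterior is then P(r = 1 | data) = 40/87, P(r = 2 | data) = 10/29, P(r = 3 | data) = 16/87, P(r = 4 | data) = 1/87.
So P(red next | data) = Σ P(red next | H) P(H | data) = (3/4)(40/87) + (1/2)(10/29) + (1/4)(16/87) + (0)(1/87) = 49/87.

0.5632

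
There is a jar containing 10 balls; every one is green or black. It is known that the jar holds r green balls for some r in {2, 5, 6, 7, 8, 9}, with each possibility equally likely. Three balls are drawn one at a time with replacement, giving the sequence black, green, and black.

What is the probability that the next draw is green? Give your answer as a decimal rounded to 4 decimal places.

0.4934

Compute the likelihood of the observed sequence for each case: P(data | r = 2) = (8/10)(2/10)(8/10) = 0.128; P(data | r = 5) = (5/10)(5/10)(5/10) = 0.125; P(data | r = 6) = (4/10)(6/10)(4/10) = 0.096; P(data | r = 7) = (3/10)(7/10)(3/10) = 0.063; P(data | r = 8) = (2/10)(8/10)(2/10) = 0.032; P(data | r = 9) = (1/10)(9/10)(1/10) = 0.009.
Weighting by the prior gives 1/6 · 0.128 = 0.021333, 1/6 · 0.125 = 0.020833, 1/6 · 0.096 = 0.016, 1/6 · 0.063 = 0.0105, 1/6 · 0.032 = 0.0053333, 1/6 · 0.009 = 0.0015; summing to 0.0755.
Dividing through by the total gives posterior P(r = 2 | data) = 0.28256, P(r = 5 | data) = 0.27594, P(r = 6 | data) = 0.21192, P(r = 7 | data) = 0.13907, P(r = 8 | data) = 0.07064, P(r = 9 | data) = 0.019868.
Averaging over the posterior, P(green next | data) = (1/5)(0.28256) + (1/2)(0.27594) + (3/5)(0.21192) + (7/10)(0.13907) + (4/5)(0.07064) + (9/10)(0.019868) = 0.49338.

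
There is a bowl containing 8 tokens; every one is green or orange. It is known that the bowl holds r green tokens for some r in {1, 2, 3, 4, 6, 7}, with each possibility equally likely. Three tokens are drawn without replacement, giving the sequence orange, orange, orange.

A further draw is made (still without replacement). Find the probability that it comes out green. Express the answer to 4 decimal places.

Compute the likelihood of the observed sequence for each case: P(data | r = 1) = (7/8)(6/7)(5/6) = 5/8; P(data | r = 2) = (6/8)(5/7)(4/6) = 5/14; P(data | r = 3) = (5/8)(4/7)(3/6) = 5/28; P(data | r = 4) = (4/8)(3/7)(2/6) = 1/14; P(data | r = 6) = (2/8)(1/7)(0/6) = 0; P(data | r = 7) = (1/8)(0/7) = 0.
Weighting by the prior gives 1/6 · 5/8 = 5/48, 1/6 · 5/14 = 5/84, 1/6 · 5/28 = 5/168, 1/6 · 1/14 = 1/84, 1/6 · 0 = 0, 1/6 · 0 = 0; these sum to 23/112.
Normalising, the posterior is P(r = 1 | data) = 35/69, P(r = 2 | data) = 20/69, P(r = 3 | data) = 10/69, P(r = 4 | data) = 4/69, P(r = 6 | data) = 0, P(r = 7 | data) = 0.
So P(green next | data) = Σ P(green next | H) P(H | data) = (1/5)(35/69) + (2/5)(20/69) + (3/5)(10/69) + (4/5)(4/69) = 121/345.

0.3507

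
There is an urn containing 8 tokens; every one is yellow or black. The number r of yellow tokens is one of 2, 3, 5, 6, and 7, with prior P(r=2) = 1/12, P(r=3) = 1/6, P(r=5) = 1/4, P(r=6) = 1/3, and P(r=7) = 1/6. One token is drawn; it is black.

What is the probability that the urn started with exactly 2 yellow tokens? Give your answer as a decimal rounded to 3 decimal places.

Compute the likelihood of this draw for each case: P(data | r = 2) = (6/8) = 3/4; P(data | r = 3) = (5/8) = 5/8; P(data | r = 5) = (3/8) = 3/8; P(data | r = 6) = (2/8) = 1/4; P(data | r = 7) = (1/8) = 1/8.
Multiplying each by its prior: 1/12 · 3/4 = 1/16, 1/6 · 5/8 = 5/48, 1/4 · 3/8 = 3/32, 1/3 · 1/4 = 1/12, 1/6 · 1/8 = 1/48; summing to 35/96.
So P(r = 2 | data) = (1/16) / (35/96) = 6/35.

0.171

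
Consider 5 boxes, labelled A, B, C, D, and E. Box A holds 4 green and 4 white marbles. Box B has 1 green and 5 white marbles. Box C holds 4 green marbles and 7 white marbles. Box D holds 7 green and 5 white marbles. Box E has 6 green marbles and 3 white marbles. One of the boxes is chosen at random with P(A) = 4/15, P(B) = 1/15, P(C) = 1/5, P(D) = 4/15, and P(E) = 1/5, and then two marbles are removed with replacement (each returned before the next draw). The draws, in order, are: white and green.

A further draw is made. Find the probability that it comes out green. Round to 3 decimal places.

0.515

The likelihood of the observed sequence under each hypothesis: P(data | box A) = (4/8)(4/8) = 0.25; P(data | box B) = (5/6)(1/6) = 0.13889; P(data | box C) = (7/11)(4/11) = 0.2314; P(data | box D) = (5/12)(7/12) = 0.24306; P(data | box E) = (3/9)(6/9) = 0.22222.
Weighting by the prior gives 4/15 · 0.25 = 0.066667, 1/15 · 0.13889 = 0.0092593, 1/5 · 0.2314 = 0.046281, 4/15 · 0.24306 = 0.064815, 1/5 · 0.22222 = 0.044444; summing to 0.23147.
Normalising, the posterior is P(box A | data) = 0.28802, P(box B | data) = 0.040003, P(box C | data) = 0.19995, P(box D | data) = 0.28002, P(box E | data) = 0.19201.
The predictive probability is P(green next | data) = (1/2)(0.28802) + (1/6)(0.040003) + (4/11)(0.19995) + (7/12)(0.28002) + (2/3)(0.19201) = 0.51474.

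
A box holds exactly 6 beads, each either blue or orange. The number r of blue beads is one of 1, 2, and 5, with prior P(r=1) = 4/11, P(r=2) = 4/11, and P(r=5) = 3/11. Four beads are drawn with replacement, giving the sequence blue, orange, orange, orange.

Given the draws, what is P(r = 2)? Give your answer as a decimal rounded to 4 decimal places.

0.4985

For each hypothesis, P(data | H) works out to: P(data | r = 1) = (1/6)(5/6)(5/6)(5/6) = 0.096451; P(data | r = 2) = (2/6)(4/6)(4/6)(4/6) = 0.098765; P(data | r = 5) = (5/6)(1/6)(1/6)(1/6) = 0.003858.
Weighting by the prior gives 4/11 · 0.096451 = 0.035073, 4/11 · 0.098765 = 0.035915, 3/11 · 0.003858 = 0.0010522; with total 0.07204.
Hence P(r = 2 | data) = (0.035915) / (0.07204) = 0.49854.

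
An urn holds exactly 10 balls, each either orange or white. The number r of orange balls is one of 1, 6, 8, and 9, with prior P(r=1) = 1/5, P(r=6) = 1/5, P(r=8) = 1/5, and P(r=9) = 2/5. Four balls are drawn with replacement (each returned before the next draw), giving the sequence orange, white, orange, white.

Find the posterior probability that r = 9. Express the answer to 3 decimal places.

0.151

Compute the likelihood of the observed sequence for each case: P(data | r = 1) = (1/10)(9/10)(1/10)(9/10) = 0.0081; P(data | r = 6) = (6/10)(4/10)(6/10)(4/10) = 0.0576; P(data | r = 8) = (8/10)(2/10)(8/10)(2/10) = 0.0256; P(data | r = 9) = (9/10)(1/10)(9/10)(1/10) = 0.0081.
The prior-weighted likelihoods are 1/5 · 0.0081 = 0.00162, 1/5 · 0.0576 = 0.01152, 1/5 · 0.0256 = 0.00512, 2/5 · 0.0081 = 0.00324; these sum to 0.0215.
By Bayes' rule, P(r = 9 | data) = (0.00324) / (0.0215) = 0.1507.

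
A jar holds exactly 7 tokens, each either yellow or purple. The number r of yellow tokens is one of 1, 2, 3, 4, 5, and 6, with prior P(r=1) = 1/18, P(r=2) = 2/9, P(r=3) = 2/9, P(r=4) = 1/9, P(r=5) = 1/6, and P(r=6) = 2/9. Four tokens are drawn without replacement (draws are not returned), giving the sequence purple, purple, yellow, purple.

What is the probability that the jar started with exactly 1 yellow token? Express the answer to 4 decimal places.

0.1282

For each hypothesis, P(data | H) works out to: P(data | r = 1) = (6/7)(5/6)(1/5)(4/4) = 1/7; P(data | r = 2) = (5/7)(4/6)(2/5)(3/4) = 1/7; P(data | r = 3) = (4/7)(3/6)(3/5)(2/4) = 3/35; P(data | r = 4) = (3/7)(2/6)(4/5)(1/4) = 1/35; P(data | r = 5) = (2/7)(1/6)(5/5)(0/4) = 0; P(data | r = 6) = (1/7)(0/6) = 0.
The prior-weighted likelihoods are 1/18 · 1/7 = 1/126, 2/9 · 1/7 = 2/63, 2/9 · 3/35 = 2/105, 1/9 · 1/35 = 1/315, 1/6 · 0 = 0, 2/9 · 0 = 0; these sum to 13/210.
Hence P(r = 1 | data) = (1/126) / (13/210) = 5/39.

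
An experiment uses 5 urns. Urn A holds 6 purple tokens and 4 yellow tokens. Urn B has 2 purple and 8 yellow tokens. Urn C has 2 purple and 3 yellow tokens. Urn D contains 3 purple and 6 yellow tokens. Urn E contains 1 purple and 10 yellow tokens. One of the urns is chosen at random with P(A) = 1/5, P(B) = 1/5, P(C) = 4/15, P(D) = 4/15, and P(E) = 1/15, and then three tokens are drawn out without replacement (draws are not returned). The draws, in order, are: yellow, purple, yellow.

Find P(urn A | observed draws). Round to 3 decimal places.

For each hypothesis, P(data | H) works out to: P(data | urn A) = (4/10)(6/9)(3/8) = 0.1; P(data | urn B) = (8/10)(2/9)(7/8) = 0.15556; P(data | urn C) = (3/5)(2/4)(2/3) = 0.2; P(data | urn D) = (6/9)(3/8)(5/7) = 0.17857; P(data | urn E) = (10/11)(1/10)(9/9) = 0.090909.
Weighting by the prior gives 1/5 · 0.1 = 0.02, 1/5 · 0.15556 = 0.031111, 4/15 · 0.2 = 0.053333, 4/15 · 0.17857 = 0.047619, 1/15 · 0.090909 = 0.0060606; summing to 0.15812.
So P(urn A | data) = (0.02) / (0.15812) = 0.12648.

0.126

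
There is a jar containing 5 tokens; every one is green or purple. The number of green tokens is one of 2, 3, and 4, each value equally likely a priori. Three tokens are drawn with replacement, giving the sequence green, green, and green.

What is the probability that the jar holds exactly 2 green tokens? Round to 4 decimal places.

For each hypothesis, P(data | H) works out to: P(data | r = 2) = (2/5)(2/5)(2/5) = 8/125; P(data | r = 3) = (3/5)(3/5)(3/5) = 27/125; P(data | r = 4) = (4/5)(4/5)(4/5) = 64/125.
Weighting by the prior gives 1/3 · 8/125 = 8/375, 1/3 · 27/125 = 9/125, 1/3 · 64/125 = 64/375; with total 33/125.
Hence P(r = 2 | data) = (8/375) / (33/125) = 8/99.

0.0808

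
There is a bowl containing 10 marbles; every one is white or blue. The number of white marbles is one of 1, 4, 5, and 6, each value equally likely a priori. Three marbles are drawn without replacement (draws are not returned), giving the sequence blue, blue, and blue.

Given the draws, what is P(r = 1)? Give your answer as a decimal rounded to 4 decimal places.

0.7119

For each hypothesis, P(data | H) works out to: P(data | r = 1) = (9/10)(8/9)(7/8) = 7/10; P(data | r = 4) = (6/10)(5/9)(4/8) = 1/6; P(data | r = 5) = (5/10)(4/9)(3/8) = 1/12; P(data | r = 6) = (4/10)(3/9)(2/8) = 1/30.
The prior-weighted likelihoods are 1/4 · 7/10 = 7/40, 1/4 · 1/6 = 1/24, 1/4 · 1/12 = 1/48, 1/4 · 1/30 = 1/120; these sum to 59/240.
Hence P(r = 1 | data) = (7/40) / (59/240) = 42/59.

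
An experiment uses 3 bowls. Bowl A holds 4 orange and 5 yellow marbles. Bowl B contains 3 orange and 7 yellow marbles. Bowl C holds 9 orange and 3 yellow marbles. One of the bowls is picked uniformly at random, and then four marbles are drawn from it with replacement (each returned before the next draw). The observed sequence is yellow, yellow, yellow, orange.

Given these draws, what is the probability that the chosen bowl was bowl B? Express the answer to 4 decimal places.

0.5392

For each hypothesis, P(data | H) works out to: P(data | bowl A) = (5/9)(5/9)(5/9)(4/9) = 0.076208; P(data | bowl B) = (7/10)(7/10)(7/10)(3/10) = 0.1029; P(data | bowl C) = (3/12)(3/12)(3/12)(9/12) = 0.011719.
Multiplying each by its prior: 1/3 · 0.076208 = 0.025403, 1/3 · 0.1029 = 0.0343, 1/3 · 0.011719 = 0.0039062; these sum to 0.063609.
Therefore the posterior P(bowl B | data) = (0.0343) / (0.063609) = 0.53923.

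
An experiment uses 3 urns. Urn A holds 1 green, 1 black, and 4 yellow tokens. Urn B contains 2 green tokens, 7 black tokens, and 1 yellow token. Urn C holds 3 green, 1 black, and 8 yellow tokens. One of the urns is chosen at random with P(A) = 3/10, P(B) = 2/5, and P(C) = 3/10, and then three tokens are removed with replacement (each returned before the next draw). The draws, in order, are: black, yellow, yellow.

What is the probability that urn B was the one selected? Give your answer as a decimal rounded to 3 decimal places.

0.077

Compute the likelihood of the observed sequence for each case: P(data | urn A) = (1/6)(4/6)(4/6) = 0.074074; P(data | urn B) = (7/10)(1/10)(1/10) = 0.007; P(data | urn C) = (1/12)(8/12)(8/12) = 0.037037.
The prior-weighted likelihoods are 3/10 · 0.074074 = 0.022222, 2/5 · 0.007 = 0.0028, 3/10 · 0.037037 = 0.011111; these sum to 0.036133.
So P(urn B | data) = (0.0028) / (0.036133) = 0.077491.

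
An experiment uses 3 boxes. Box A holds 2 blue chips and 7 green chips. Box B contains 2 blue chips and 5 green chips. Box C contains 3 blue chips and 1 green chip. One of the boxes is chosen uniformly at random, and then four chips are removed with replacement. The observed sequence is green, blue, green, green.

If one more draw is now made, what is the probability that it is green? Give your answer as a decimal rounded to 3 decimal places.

Compute the likelihood of the observed sequence for each case: P(data | box A) = (7/9)(2/9)(7/9)(7/9) = 0.10456; P(data | box B) = (5/7)(2/7)(5/7)(5/7) = 0.10412; P(data | box C) = (1/4)(3/4)(1/4)(1/4) = 0.011719.
Weighting by the prior gives 1/3 · 0.10456 = 0.034852, 1/3 · 0.10412 = 0.034708, 1/3 · 0.011719 = 0.0039062; summing to 0.073466.
The posterior is then P(box A | data) = 0.4744, P(box B | data) = 0.47243, P(box C | data) = 0.053171.
So P(green next | data) = Σ P(green next | H) P(H | data) = (7/9)(0.4744) + (5/7)(0.47243) + (1/4)(0.053171) = 0.71972.

0.720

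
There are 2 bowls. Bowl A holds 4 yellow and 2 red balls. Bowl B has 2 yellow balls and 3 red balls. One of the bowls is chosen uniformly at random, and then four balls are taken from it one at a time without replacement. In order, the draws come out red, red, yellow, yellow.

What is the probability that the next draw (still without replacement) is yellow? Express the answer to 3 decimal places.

0.400

Under each hypothesis, the probability of the observed sequence is: P(data | bowl A) = (2/6)(1/5)(4/4)(3/3) = 1/15; P(data | bowl B) = (3/5)(2/4)(2/3)(1/2) = 1/10.
Multiplying each by its prior: 1/2 · 1/15 = 1/30, 1/2 · 1/10 = 1/20; summing to 1/12.
Dividing through by the total gives posterior P(bowl A | data) = 2/5, P(bowl B | data) = 3/5.
So P(yellow next | data) = Σ P(yellow next | H) P(H | data) = (1)(2/5) + (0)(3/5) = 2/5.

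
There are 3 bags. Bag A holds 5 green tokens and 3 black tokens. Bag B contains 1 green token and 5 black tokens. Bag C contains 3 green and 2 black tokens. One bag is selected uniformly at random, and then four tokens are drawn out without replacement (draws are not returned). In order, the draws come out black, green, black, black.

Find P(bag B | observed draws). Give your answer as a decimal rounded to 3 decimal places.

0.903

Compute the likelihood of the observed sequence for each case: P(data | bag A) = (3/8)(5/7)(2/6)(1/5) = 1/56; P(data | bag B) = (5/6)(1/5)(4/4)(3/3) = 1/6; P(data | bag C) = (2/5)(3/4)(1/3)(0/2) = 0.
Multiplying each by its prior: 1/3 · 1/56 = 1/168, 1/3 · 1/6 = 1/18, 1/3 · 0 = 0; summing to 31/504.
By Bayes' rule, P(bag B | data) = (1/18) / (31/504) = 28/31.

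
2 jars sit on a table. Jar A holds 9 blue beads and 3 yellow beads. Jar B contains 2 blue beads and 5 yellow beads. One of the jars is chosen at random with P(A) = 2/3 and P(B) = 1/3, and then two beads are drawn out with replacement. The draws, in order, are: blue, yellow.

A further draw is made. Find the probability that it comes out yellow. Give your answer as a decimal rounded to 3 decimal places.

0.414

Compute the likelihood of the observed sequence for each case: P(data | jar A) = (9/12)(3/12) = 0.1875; P(data | jar B) = (2/7)(5/7) = 0.20408.
The prior-weighted likelihoods are 2/3 · 0.1875 = 0.125, 1/3 · 0.20408 = 0.068027; with total 0.19303.
Dividing through by the total gives posterior P(jar A | data) = 0.64758, P(jar B | data) = 0.35242.
The predictive probability is P(yellow next | data) = (1/4)(0.64758) + (5/7)(0.35242) = 0.41362.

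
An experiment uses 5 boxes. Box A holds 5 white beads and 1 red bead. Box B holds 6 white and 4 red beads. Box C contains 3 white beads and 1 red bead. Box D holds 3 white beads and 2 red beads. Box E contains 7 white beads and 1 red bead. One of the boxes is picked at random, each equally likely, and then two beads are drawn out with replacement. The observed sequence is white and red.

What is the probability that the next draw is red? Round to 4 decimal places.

0.3011

Compute the likelihood of the observed sequence for each case: P(data | box A) = (5/6)(1/6) = 0.13889; P(data | box B) = (6/10)(4/10) = 0.24; P(data | box C) = (3/4)(1/4) = 0.1875; P(data | box D) = (3/5)(2/5) = 0.24; P(data | box E) = (7/8)(1/8) = 0.10938.
Multiplying each by its prior: 1/5 · 0.13889 = 0.027778, 1/5 · 0.24 = 0.048, 1/5 · 0.1875 = 0.0375, 1/5 · 0.24 = 0.048, 1/5 · 0.10938 = 0.021875; summing to 0.18315.
Dividing through by the total gives posterior P(box A | data) = 0.15166, P(box B | data) = 0.26208, P(box C | data) = 0.20475, P(box D | data) = 0.26208, P(box E | data) = 0.11944.
So P(red next | data) = Σ P(red next | H) P(H | data) = (1/6)(0.15166) + (2/5)(0.26208) + (1/4)(0.20475) + (2/5)(0.26208) + (1/8)(0.11944) = 0.30105.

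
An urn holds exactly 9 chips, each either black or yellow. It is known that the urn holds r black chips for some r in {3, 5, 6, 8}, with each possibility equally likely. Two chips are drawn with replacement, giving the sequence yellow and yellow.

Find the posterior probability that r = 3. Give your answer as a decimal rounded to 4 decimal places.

0.5806

Compute the likelihood of the observed sequence for each case: P(data | r = 3) = (6/9)(6/9) = 4/9; P(data | r = 5) = (4/9)(4/9) = 16/81; P(data | r = 6) = (3/9)(3/9) = 1/9; P(data | r = 8) = (1/9)(1/9) = 1/81.
Multiplying each by its prior: 1/4 · 4/9 = 1/9, 1/4 · 16/81 = 4/81, 1/4 · 1/9 = 1/36, 1/4 · 1/81 = 1/324; with total 31/162.
So P(r = 3 | data) = (1/9) / (31/162) = 18/31.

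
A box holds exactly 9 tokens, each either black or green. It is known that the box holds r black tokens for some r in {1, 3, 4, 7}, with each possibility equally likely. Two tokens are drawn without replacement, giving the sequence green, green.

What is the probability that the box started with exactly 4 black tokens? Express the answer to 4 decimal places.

Under each hypothesis, the probability of the observed sequence is: P(data | r = 1) = (8/9)(7/8) = 7/9; P(data | r = 3) = (6/9)(5/8) = 5/12; P(data | r = 4) = (5/9)(4/8) = 5/18; P(data | r = 7) = (2/9)(1/8) = 1/36.
The prior-weighted likelihoods are 1/4 · 7/9 = 7/36, 1/4 · 5/12 = 5/48, 1/4 · 5/18 = 5/72, 1/4 · 1/36 = 1/144; with total 3/8.
By Bayes' rule, P(r = 4 | data) = (5/72) / (3/8) = 5/27.

0.1852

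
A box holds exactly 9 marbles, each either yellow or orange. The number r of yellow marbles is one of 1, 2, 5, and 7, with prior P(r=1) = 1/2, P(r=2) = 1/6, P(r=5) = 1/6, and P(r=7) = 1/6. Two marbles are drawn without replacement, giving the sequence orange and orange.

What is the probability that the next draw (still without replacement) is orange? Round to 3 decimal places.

Compute the likelihood of the observed sequence for each case: P(data | r = 1) = (8/9)(7/8) = 7/9; P(data | r = 2) = (7/9)(6/8) = 7/12; P(data | r = 5) = (4/9)(3/8) = 1/6; P(data | r = 7) = (2/9)(1/8) = 1/36.
The prior-weighted likelihoods are 1/2 · 7/9 = 7/18, 1/6 · 7/12 = 7/72, 1/6 · 1/6 = 1/36, 1/6 · 1/36 = 1/216; summing to 14/27.
Normalising, the posterior is P(r = 1 | data) = 3/4, P(r = 2 | data) = 3/16, P(r = 5 | data) = 3/56, P(r = 7 | data) = 1/112.
Averaging over the posterior, P(orange next | data) = (6/7)(3/4) + (5/7)(3/16) + (2/7)(3/56) + (0)(1/112) = 621/784.

0.792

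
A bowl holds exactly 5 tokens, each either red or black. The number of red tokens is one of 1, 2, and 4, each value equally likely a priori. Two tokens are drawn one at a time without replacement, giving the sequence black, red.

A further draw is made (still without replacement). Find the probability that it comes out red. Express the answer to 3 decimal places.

Under each hypothesis, the probability of the observed sequence is: P(data | r = 1) = (4/5)(1/4) = 1/5; P(data | r = 2) = (3/5)(2/4) = 3/10; P(data | r = 4) = (1/5)(4/4) = 1/5.
Multiplying each by its prior: 1/3 · 1/5 = 1/15, 1/3 · 3/10 = 1/10, 1/3 · 1/5 = 1/15; summing to 7/30.
The posterior is then P(r = 1 | data) = 2/7, P(r = 2 | data) = 3/7, P(r = 4 | data) = 2/7.
The predictive probability is P(red next | data) = (0)(2/7) + (1/3)(3/7) + (1)(2/7) = 3/7.

0.429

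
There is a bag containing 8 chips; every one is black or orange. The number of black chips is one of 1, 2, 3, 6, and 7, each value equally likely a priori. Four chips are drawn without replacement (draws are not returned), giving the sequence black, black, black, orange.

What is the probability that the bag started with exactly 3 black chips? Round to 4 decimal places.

Under each hypothesis, the probability of the observed sequence is: P(data | r = 1) = (1/8)(0/7) = 0; P(data | r = 2) = (2/8)(1/7)(0/6) = 0; P(data | r = 3) = (3/8)(2/7)(1/6)(5/5) = 1/56; P(data | r = 6) = (6/8)(5/7)(4/6)(2/5) = 1/7; P(data | r = 7) = (7/8)(6/7)(5/6)(1/5) = 1/8.
Weighting by the prior gives 1/5 · 0 = 0, 1/5 · 0 = 0, 1/5 · 1/56 = 1/280, 1/5 · 1/7 = 1/35, 1/5 · 1/8 = 1/40; these sum to 2/35.
By Bayes' rule, P(r = 3 | data) = (1/280) / (2/35) = 1/16.

0.0625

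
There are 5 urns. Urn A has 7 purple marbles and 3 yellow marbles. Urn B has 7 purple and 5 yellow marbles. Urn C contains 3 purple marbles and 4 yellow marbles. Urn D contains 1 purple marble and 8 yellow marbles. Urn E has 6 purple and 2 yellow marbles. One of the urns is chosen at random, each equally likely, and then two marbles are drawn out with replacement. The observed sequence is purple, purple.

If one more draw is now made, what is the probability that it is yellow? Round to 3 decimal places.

0.343

Compute the likelihood of the observed sequence for each case: P(data | urn A) = (7/10)(7/10) = 0.49; P(data | urn B) = (7/12)(7/12) = 0.34028; P(data | urn C) = (3/7)(3/7) = 0.18367; P(data | urn D) = (1/9)(1/9) = 0.012346; P(data | urn E) = (6/8)(6/8) = 0.5625.
Weighting by the prior gives 1/5 · 0.49 = 0.098, 1/5 · 0.34028 = 0.068056, 1/5 · 0.18367 = 0.036735, 1/5 · 0.012346 = 0.0024691, 1/5 · 0.5625 = 0.1125; with total 0.31776.
The posterior is then P(urn A | data) = 0.30841, P(urn B | data) = 0.21417, P(urn C | data) = 0.11561, P(urn D | data) = 0.0077705, P(urn E | data) = 0.35404.
Averaging over the posterior, P(yellow next | data) = (3/10)(0.30841) + (5/12)(0.21417) + (4/7)(0.11561) + (8/9)(0.0077705) + (1/4)(0.35404) = 0.34324.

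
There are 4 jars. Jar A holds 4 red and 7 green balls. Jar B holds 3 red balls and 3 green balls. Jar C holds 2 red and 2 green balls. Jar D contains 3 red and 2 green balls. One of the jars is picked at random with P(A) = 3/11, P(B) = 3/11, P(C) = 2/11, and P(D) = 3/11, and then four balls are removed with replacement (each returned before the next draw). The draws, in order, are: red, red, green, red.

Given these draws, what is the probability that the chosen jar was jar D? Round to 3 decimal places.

Under each hypothesis, the probability of the observed sequence is: P(data | jar A) = (4/11)(4/11)(7/11)(4/11) = 0.030599; P(data | jar B) = (3/6)(3/6)(3/6)(3/6) = 0.0625; P(data | jar C) = (2/4)(2/4)(2/4)(2/4) = 0.0625; P(data | jar D) = (3/5)(3/5)(2/5)(3/5) = 0.0864.
Multiplying each by its prior: 3/11 · 0.030599 = 0.0083452, 3/11 · 0.0625 = 0.017045, 2/11 · 0.0625 = 0.011364, 3/11 · 0.0864 = 0.023564; these sum to 0.060318.
Hence P(jar D | data) = (0.023564) / (0.060318) = 0.39066.

0.391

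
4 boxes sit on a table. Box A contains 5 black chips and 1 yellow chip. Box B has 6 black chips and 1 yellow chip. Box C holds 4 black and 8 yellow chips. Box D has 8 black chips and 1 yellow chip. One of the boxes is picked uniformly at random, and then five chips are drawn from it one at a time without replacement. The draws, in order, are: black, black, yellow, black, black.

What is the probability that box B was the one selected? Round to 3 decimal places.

0.338

Under each hypothesis, the probability of the observed sequence is: P(data | box A) = (5/6)(4/5)(1/4)(3/3)(2/2) = 0.16667; P(data | box B) = (6/7)(5/6)(1/5)(4/4)(3/3) = 0.14286; P(data | box C) = (4/12)(3/11)(8/10)(2/9)(1/8) = 0.0020202; P(data | box D) = (8/9)(7/8)(1/7)(6/6)(5/5) = 0.11111.
The prior-weighted likelihoods are 1/4 · 0.16667 = 0.041667, 1/4 · 0.14286 = 0.035714, 1/4 · 0.0020202 = 0.00050505, 1/4 · 0.11111 = 0.027778; with total 0.10566.
So P(box B | data) = (0.035714) / (0.10566) = 0.338.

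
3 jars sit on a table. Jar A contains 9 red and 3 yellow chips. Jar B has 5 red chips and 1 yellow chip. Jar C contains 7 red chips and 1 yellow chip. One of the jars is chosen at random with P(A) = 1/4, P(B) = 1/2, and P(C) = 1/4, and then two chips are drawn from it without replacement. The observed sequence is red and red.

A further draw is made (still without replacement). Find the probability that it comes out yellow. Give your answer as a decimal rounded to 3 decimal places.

The likelihood of the observed sequence under each hypothesis: P(data | jar A) = (9/12)(8/11) = 6/11; P(data | jar B) = (5/6)(4/5) = 2/3; P(data | jar C) = (7/8)(6/7) = 3/4.
Multiplying each by its prior: 1/4 · 6/11 = 3/22, 1/2 · 2/3 = 1/3, 1/4 · 3/4 = 3/16; with total 347/528.
The posterior is then P(jar A | data) = 0.20749, P(jar B | data) = 0.5072, P(jar C | data) = 0.2853.
The predictive probability is P(yellow next | data) = (3/10)(0.20749) + (1/4)(0.5072) + (1/6)(0.2853) = 0.2366.

0.237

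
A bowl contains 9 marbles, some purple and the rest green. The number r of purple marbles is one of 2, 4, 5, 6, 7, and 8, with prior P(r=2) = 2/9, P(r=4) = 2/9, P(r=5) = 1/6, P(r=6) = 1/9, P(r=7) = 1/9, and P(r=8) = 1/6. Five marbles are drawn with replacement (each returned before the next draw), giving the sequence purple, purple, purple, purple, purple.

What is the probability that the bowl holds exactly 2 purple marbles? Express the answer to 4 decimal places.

The likelihood of the observed sequence under each hypothesis: P(data | r = 2) = (2/9)(2/9)(2/9)(2/9)(2/9) = 0.00054192; P(data | r = 4) = (4/9)(4/9)(4/9)(4/9)(4/9) = 0.017342; P(data | r = 5) = (5/9)(5/9)(5/9)(5/9)(5/9) = 0.052922; P(data | r = 6) = (6/9)(6/9)(6/9)(6/9)(6/9) = 0.13169; P(data | r = 7) = (7/9)(7/9)(7/9)(7/9)(7/9) = 0.28463; P(data | r = 8) = (8/9)(8/9)(8/9)(8/9)(8/9) = 0.55493.
Multiplying each by its prior: 2/9 · 0.00054192 = 0.00012043, 2/9 · 0.017342 = 0.0038537, 1/6 · 0.052922 = 0.0088204, 1/9 · 0.13169 = 0.014632, 1/9 · 0.28463 = 0.031625, 1/6 · 0.55493 = 0.092488; summing to 0.15154.
Hence P(r = 2 | data) = (0.00012043) / (0.15154) = 0.00079469.

0.0008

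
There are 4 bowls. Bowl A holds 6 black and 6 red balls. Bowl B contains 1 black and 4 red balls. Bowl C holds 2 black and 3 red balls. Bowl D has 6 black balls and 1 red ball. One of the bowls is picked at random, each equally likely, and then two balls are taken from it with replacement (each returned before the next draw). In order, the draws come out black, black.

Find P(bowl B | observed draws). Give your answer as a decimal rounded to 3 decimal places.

0.034

For each hypothesis, P(data | H) works out to: P(data | bowl A) = (6/12)(6/12) = 0.25; P(data | bowl B) = (1/5)(1/5) = 0.04; P(data | bowl C) = (2/5)(2/5) = 0.16; P(data | bowl D) = (6/7)(6/7) = 0.73469.
The prior-weighted likelihoods are 1/4 · 0.25 = 0.0625, 1/4 · 0.04 = 0.01, 1/4 · 0.16 = 0.04, 1/4 · 0.73469 = 0.18367; summing to 0.29617.
Therefore the posterior P(bowl B | data) = (0.01) / (0.29617) = 0.033764.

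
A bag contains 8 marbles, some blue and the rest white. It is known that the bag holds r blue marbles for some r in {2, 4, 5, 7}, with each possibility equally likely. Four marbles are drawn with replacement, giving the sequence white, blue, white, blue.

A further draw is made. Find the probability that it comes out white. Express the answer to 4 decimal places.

0.4844

The likelihood of the observed sequence under each hypothesis: P(data | r = 2) = (6/8)(2/8)(6/8)(2/8) = 0.035156; P(data | r = 4) = (4/8)(4/8)(4/8)(4/8) = 0.0625; P(data | r = 5) = (3/8)(5/8)(3/8)(5/8) = 0.054932; P(data | r = 7) = (1/8)(7/8)(1/8)(7/8) = 0.011963.
Multiplying each by its prior: 1/4 · 0.035156 = 0.0087891, 1/4 · 0.0625 = 0.015625, 1/4 · 0.054932 = 0.013733, 1/4 · 0.011963 = 0.0029907; with total 0.041138.
Normalising, the posterior is P(r = 2 | data) = 0.21365, P(r = 4 | data) = 0.37982, P(r = 5 | data) = 0.33383, P(r = 7 | data) = 0.0727.
So P(white next | data) = Σ P(white next | H) P(H | data) = (3/4)(0.21365) + (1/2)(0.37982) + (3/8)(0.33383) + (1/8)(0.0727) = 0.48442.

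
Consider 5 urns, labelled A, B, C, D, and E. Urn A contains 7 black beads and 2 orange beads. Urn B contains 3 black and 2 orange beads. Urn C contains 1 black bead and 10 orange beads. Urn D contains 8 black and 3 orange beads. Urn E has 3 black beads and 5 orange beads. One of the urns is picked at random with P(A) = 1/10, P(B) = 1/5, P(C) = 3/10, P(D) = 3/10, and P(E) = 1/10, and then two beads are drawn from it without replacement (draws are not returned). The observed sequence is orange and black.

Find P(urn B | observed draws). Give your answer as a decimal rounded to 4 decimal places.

For each hypothesis, P(data | H) works out to: P(data | urn A) = (2/9)(7/8) = 0.19444; P(data | urn B) = (2/5)(3/4) = 0.3; P(data | urn C) = (10/11)(1/10) = 0.090909; P(data | urn D) = (3/11)(8/10) = 0.21818; P(data | urn E) = (5/8)(3/7) = 0.26786.
The prior-weighted likelihoods are 1/10 · 0.19444 = 0.019444, 1/5 · 0.3 = 0.06, 3/10 · 0.090909 = 0.027273, 3/10 · 0.21818 = 0.065455, 1/10 · 0.26786 = 0.026786; summing to 0.19896.
Therefore the posterior P(urn B | data) = (0.06) / (0.19896) = 0.30157.

0.3016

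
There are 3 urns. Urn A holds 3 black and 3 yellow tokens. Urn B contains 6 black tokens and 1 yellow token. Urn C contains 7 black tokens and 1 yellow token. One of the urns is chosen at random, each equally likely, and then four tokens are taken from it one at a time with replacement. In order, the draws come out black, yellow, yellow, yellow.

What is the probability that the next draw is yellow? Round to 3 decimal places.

0.477

Under each hypothesis, the probability of the observed sequence is: P(data | urn A) = (3/6)(3/6)(3/6)(3/6) = 0.0625; P(data | urn B) = (6/7)(1/7)(1/7)(1/7) = 0.002499; P(data | urn C) = (7/8)(1/8)(1/8)(1/8) = 0.001709.
Multiplying each by its prior: 1/3 · 0.0625 = 0.020833, 1/3 · 0.002499 = 0.00083299, 1/3 · 0.001709 = 0.00056966; summing to 0.022236.
Normalising, the posterior is P(urn A | data) = 0.93692, P(urn B | data) = 0.037461, P(urn C | data) = 0.025619.
The predictive probability is P(yellow next | data) = (1/2)(0.93692) + (1/7)(0.037461) + (1/8)(0.025619) = 0.47701.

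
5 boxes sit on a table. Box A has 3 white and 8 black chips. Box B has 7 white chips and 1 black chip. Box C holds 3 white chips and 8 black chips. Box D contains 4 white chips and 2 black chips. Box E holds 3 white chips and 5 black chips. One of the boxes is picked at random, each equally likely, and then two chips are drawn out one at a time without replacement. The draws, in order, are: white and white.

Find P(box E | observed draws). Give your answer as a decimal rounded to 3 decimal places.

0.078

The likelihood of the observed sequence under each hypothesis: P(data | box A) = (3/11)(2/10) = 0.054545; P(data | box B) = (7/8)(6/7) = 0.75; P(data | box C) = (3/11)(2/10) = 0.054545; P(data | box D) = (4/6)(3/5) = 0.4; P(data | box E) = (3/8)(2/7) = 0.10714.
Multiplying each by its prior: 1/5 · 0.054545 = 0.010909, 1/5 · 0.75 = 0.15, 1/5 · 0.054545 = 0.010909, 1/5 · 0.4 = 0.08, 1/5 · 0.10714 = 0.021429; these sum to 0.27325.
By Bayes' rule, P(box E | data) = (0.021429) / (0.27325) = 0.078422.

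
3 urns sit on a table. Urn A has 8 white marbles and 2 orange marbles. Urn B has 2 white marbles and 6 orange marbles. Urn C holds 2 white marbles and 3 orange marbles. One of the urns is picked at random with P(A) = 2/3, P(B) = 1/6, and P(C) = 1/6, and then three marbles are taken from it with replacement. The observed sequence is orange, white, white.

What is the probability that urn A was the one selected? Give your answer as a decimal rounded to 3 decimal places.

Under each hypothesis, the probability of the observed sequence is: P(data | urn A) = (2/10)(8/10)(8/10) = 0.128; P(data | urn B) = (6/8)(2/8)(2/8) = 0.046875; P(data | urn C) = (3/5)(2/5)(2/5) = 0.096.
Multiplying each by its prior: 2/3 · 0.128 = 0.085333, 1/6 · 0.046875 = 0.0078125, 1/6 · 0.096 = 0.016; these sum to 0.10915.
Therefore the posterior P(urn A | data) = (0.085333) / (0.10915) = 0.78183.

0.782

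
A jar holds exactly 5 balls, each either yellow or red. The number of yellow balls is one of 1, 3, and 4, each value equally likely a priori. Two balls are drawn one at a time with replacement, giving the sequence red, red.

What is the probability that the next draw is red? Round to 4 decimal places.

The likelihood of the observed sequence under each hypothesis: P(data | r = 1) = (4/5)(4/5) = 16/25; P(data | r = 3) = (2/5)(2/5) = 4/25; P(data | r = 4) = (1/5)(1/5) = 1/25.
The prior-weighted likelihoods are 1/3 · 16/25 = 16/75, 1/3 · 4/25 = 4/75, 1/3 · 1/25 = 1/75; with total 7/25.
The posterior is then P(r = 1 | data) = 16/21, P(r = 3 | data) = 4/21, P(r = 4 | data) = 1/21.
So P(red next | data) = Σ P(red next | H) P(H | data) = (4/5)(16/21) + (2/5)(4/21) + (1/5)(1/21) = 73/105.

0.6952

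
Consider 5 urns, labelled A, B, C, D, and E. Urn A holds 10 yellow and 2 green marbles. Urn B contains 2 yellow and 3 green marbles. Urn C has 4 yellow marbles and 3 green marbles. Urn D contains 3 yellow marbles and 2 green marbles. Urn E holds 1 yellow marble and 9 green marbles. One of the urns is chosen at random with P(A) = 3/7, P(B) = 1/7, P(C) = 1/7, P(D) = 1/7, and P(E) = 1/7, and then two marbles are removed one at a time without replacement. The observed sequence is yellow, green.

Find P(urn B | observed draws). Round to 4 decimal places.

Compute the likelihood of the observed sequence for each case: P(data | urn A) = (10/12)(2/11) = 0.15152; P(data | urn B) = (2/5)(3/4) = 0.3; P(data | urn C) = (4/7)(3/6) = 0.28571; P(data | urn D) = (3/5)(2/4) = 0.3; P(data | urn E) = (1/10)(9/9) = 0.1.
Weighting by the prior gives 3/7 · 0.15152 = 0.064935, 1/7 · 0.3 = 0.042857, 1/7 · 0.28571 = 0.040816, 1/7 · 0.3 = 0.042857, 1/7 · 0.1 = 0.014286; with total 0.20575.
Hence P(urn B | data) = (0.042857) / (0.20575) = 0.2083.

0.2083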